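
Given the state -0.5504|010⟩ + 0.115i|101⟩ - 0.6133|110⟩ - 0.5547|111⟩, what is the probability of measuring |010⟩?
0.3029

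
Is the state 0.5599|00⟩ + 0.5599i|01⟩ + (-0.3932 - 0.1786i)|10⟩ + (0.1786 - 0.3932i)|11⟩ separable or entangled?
Separable

Writing the state as a|00⟩ + b|01⟩ + c|10⟩ + d|11⟩, it is a product state iff ad − bc = 0.
Here (a, b, c, d) = (0.5599, 0.5599i, (-0.3932 - 0.1786i), (0.1786 - 0.3932i)): ad − bc = (0.5599)(0.1786 - 0.3932i) − (0.5599i)(-0.3932 - 0.1786i) = 0, so the state is separable.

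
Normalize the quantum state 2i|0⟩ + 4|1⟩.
(1/√5)i|0⟩ + 0.8944|1⟩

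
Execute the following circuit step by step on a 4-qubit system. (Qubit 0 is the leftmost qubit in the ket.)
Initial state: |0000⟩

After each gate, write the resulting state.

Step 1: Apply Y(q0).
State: i|1000⟩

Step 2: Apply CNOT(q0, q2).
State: i|1010⟩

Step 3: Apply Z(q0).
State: -i|1010⟩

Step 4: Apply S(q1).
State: -i|1010⟩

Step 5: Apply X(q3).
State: -i|1011⟩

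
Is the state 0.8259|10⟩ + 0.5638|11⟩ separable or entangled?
Separable

Writing the state as a|00⟩ + b|01⟩ + c|10⟩ + d|11⟩, it is a product state iff ad − bc = 0.
Here (a, b, c, d) = (0, 0, 0.8259, 0.5638): ad − bc = (0)(0.5638) − (0)(0.8259) = 0, so the state is separable.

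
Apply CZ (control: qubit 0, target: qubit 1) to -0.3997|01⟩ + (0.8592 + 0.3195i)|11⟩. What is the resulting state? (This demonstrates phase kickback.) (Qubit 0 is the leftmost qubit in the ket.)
-0.3997|01⟩ + (-0.8592 - 0.3195i)|11⟩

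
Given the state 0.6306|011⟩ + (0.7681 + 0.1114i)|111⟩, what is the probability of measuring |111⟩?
0.6024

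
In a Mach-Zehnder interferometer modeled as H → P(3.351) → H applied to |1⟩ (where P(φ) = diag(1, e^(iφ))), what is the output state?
(0.9891 + 0.1039i)|0⟩ + (0.01092 - 0.1039i)|1⟩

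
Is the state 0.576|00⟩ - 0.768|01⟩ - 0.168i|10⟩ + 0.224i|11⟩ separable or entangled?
Separable

Writing the state as a|00⟩ + b|01⟩ + c|10⟩ + d|11⟩, it is a product state iff ad − bc = 0.
Here (a, b, c, d) = (0.576, -0.768, -0.168i, 0.224i): ad − bc = (0.576)(0.224i) − (-0.768)(-0.168i) = 0, so the state is separable.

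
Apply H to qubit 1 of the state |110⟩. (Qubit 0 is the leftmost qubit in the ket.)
1/√2|100⟩ - 1/√2|110⟩

H on qubit 1 mixes each pair of kets that differ only in qubit 1: amplitudes (a, b) of (|…0…⟩, |…1…⟩) become ((a + b)/√2, (a − b)/√2). Kets absent from the input have amplitude 0.
(|100⟩, |110⟩): (a, b) = (0, 1) → (1/√2, -1/√2)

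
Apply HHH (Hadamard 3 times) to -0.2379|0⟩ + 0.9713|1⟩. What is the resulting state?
0.5186|0⟩ - 0.855|1⟩

H² = I, so H^3 = H: a single Hadamard. With (a, b) = (-0.2379, 0.9713), H gives ((a + b)/√2, (a − b)/√2) = (0.5186, -0.855).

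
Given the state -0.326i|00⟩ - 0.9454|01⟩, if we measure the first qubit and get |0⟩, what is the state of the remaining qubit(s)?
-0.326i|0⟩ - 0.9454|1⟩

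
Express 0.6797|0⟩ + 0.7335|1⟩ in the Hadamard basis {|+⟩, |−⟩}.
0.9993|+⟩ - 0.03804|−⟩

With |ψ⟩ = α|0⟩ + β|1⟩, the Hadamard-basis coefficients are ⟨+|ψ⟩ = (α + β)/√2 and ⟨−|ψ⟩ = (α − β)/√2.
Here α = 0.6797, β = 0.7335: (α + β)/√2 = 0.9993, (α − β)/√2 = -0.03804.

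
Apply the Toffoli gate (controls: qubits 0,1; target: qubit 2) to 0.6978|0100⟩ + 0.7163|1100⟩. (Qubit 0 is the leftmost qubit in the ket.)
0.6978|0100⟩ + 0.7163|1110⟩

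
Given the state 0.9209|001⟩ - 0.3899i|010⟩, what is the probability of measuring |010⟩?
0.152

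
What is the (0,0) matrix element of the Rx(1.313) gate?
0.7921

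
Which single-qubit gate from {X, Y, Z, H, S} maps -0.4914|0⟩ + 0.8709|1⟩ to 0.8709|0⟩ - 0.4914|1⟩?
X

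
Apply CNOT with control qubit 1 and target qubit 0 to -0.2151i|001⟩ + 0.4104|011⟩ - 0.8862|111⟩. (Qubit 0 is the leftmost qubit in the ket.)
-0.2151i|001⟩ - 0.8862|011⟩ + 0.4104|111⟩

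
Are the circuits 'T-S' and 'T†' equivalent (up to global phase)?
No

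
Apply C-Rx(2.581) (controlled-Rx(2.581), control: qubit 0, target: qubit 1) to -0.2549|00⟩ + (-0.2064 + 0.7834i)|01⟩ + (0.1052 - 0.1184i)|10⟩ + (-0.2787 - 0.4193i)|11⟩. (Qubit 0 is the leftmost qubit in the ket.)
-0.2549|00⟩ + (-0.2064 + 0.7834i)|01⟩ + (-0.3738 + 0.2351i)|10⟩ + (-0.1909 - 0.2171i)|11⟩

C-Rx(2.581) leaves the control-|0⟩ kets |00⟩, |01⟩ unchanged and applies Rx(2.581) to qubit 1 on the control-|1⟩ pair (|10⟩, |11⟩).
Rx(2.581) = [[cos(θ/2), −i·sin(θ/2)], [−i·sin(θ/2), cos(θ/2)]]; θ = 2.581, cos(θ/2) ≈ 0.27664, sin(θ/2) ≈ 0.960974.
With a = amp(|10⟩) = (0.1052 - 0.1184i) and b = amp(|11⟩) = (-0.2787 - 0.4193i):
new amp(|10⟩) = (0.27664)·a + (-0.960974i)·b = (-0.3738 + 0.2351i)
new amp(|11⟩) = (-0.960974i)·a + (0.27664)·b = (-0.1909 - 0.2171i)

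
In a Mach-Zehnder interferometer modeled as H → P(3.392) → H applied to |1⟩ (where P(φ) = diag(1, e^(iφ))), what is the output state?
(0.9844 + 0.1239i)|0⟩ + (0.01559 - 0.1239i)|1⟩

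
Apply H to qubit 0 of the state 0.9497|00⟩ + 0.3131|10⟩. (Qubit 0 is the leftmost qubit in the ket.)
0.8929|00⟩ + 0.4501|10⟩

H on qubit 0 mixes each pair of kets that differ only in qubit 0: amplitudes (a, b) of (|…0…⟩, |…1…⟩) become ((a + b)/√2, (a − b)/√2). Kets absent from the input have amplitude 0.
(|00⟩, |10⟩): (a, b) = (0.9497, 0.3131) → (0.8929, 0.4501)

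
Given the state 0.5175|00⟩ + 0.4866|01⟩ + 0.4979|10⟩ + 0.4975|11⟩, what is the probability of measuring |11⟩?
0.2475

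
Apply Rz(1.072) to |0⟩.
(0.8598 - 0.5107i)|0⟩

Rz(1.072) = [[e^(−iθ/2), 0], [0, e^(iθ/2)]] with e^(±iθ/2) = cos(θ/2) ± i·sin(θ/2); θ = 1.072, cos(θ/2) ≈ 0.859758, sin(θ/2) ≈ 0.510701.
With a = amp(|0⟩) = 1 and b = amp(|1⟩) = 0:
new amp(|0⟩) = (0.859758 - 0.510701i)·a = (0.8598 - 0.5107i)
new amp(|1⟩) = (0.859758 + 0.510701i)·b = 0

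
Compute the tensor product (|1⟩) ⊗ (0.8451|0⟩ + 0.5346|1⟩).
0.8451|10⟩ + 0.5346|11⟩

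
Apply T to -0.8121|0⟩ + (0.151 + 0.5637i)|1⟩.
-0.8121|0⟩ + (-0.2918 + 0.5054i)|1⟩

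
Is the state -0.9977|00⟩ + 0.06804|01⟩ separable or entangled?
Separable

Writing the state as a|00⟩ + b|01⟩ + c|10⟩ + d|11⟩, it is a product state iff ad − bc = 0.
Here (a, b, c, d) = (-0.9977, 0.06804, 0, 0): ad − bc = (-0.9977)(0) − (0.06804)(0) = 0, so the state is separable.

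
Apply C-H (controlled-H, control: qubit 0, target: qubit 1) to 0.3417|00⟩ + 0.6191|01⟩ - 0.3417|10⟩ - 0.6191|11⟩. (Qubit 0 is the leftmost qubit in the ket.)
0.3417|00⟩ + 0.6191|01⟩ - 0.6794|10⟩ + 0.1962|11⟩

C-H leaves the control-|0⟩ kets |00⟩, |01⟩ unchanged and applies H to qubit 1 on the control-|1⟩ pair (|10⟩, |11⟩).
H = [[1/√2, 1/√2], [1/√2, -1/√2]].
With a = amp(|10⟩) = -0.3417 and b = amp(|11⟩) = -0.6191:
new amp(|10⟩) = (1/√2)·a + (1/√2)·b = -0.6794
new amp(|11⟩) = (1/√2)·a + (-1/√2)·b = 0.1962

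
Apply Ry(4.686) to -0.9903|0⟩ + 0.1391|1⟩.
0.5913|0⟩ - 0.8065|1⟩

Ry(4.686) = [[cos(θ/2), −sin(θ/2)], [sin(θ/2), cos(θ/2)]]; θ = 4.686, cos(θ/2) ≈ -0.697716, sin(θ/2) ≈ 0.716375.
With a = amp(|0⟩) = -0.9903 and b = amp(|1⟩) = 0.1391:
new amp(|0⟩) = (-0.697716)·a + (-0.716375)·b = 0.5913
new amp(|1⟩) = (0.716375)·a + (-0.697716)·b = -0.8065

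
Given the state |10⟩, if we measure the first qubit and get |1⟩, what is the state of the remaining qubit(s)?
|0⟩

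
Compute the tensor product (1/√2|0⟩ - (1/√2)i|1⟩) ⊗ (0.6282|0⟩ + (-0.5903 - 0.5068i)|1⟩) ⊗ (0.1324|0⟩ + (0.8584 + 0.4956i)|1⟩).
0.05881|000⟩ + (0.3813 + 0.2201i)|001⟩ + (-0.05526 - 0.04745i)|010⟩ + (-0.1807 - 0.5145i)|011⟩ - 0.05881i|100⟩ + (0.2201 - 0.3813i)|101⟩ + (-0.04745 + 0.05526i)|110⟩ + (-0.5145 + 0.1807i)|111⟩

amp(|b₁b₂…⟩) = product of the factor amplitudes for bits b₁, b₂, …; only kets whose every factor amplitude is nonzero survive.
|000⟩: (1/√2)(0.6282)(0.1324) = 0.05881
|001⟩: (1/√2)(0.6282)(0.8584 + 0.4956i) = (0.3813 + 0.2201i)
|010⟩: (1/√2)(-0.5903 - 0.5068i)(0.1324) = (-0.05526 - 0.04745i)
|011⟩: (1/√2)(-0.5903 - 0.5068i)(0.8584 + 0.4956i) = (-0.1807 - 0.5145i)
|100⟩: (-(1/√2)i)(0.6282)(0.1324) = -0.05881i
|101⟩: (-(1/√2)i)(0.6282)(0.8584 + 0.4956i) = (0.2201 - 0.3813i)
|110⟩: (-(1/√2)i)(-0.5903 - 0.5068i)(0.1324) = (-0.04745 + 0.05526i)
|111⟩: (-(1/√2)i)(-0.5903 - 0.5068i)(0.8584 + 0.4956i) = (-0.5145 + 0.1807i)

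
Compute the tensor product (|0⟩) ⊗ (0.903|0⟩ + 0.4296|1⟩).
0.903|00⟩ + 0.4296|01⟩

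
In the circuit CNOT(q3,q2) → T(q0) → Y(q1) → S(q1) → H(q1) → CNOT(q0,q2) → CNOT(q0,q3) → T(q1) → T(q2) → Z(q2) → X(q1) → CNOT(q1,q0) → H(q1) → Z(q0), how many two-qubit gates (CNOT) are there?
4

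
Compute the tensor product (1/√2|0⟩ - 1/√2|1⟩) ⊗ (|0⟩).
1/√2|00⟩ - 1/√2|10⟩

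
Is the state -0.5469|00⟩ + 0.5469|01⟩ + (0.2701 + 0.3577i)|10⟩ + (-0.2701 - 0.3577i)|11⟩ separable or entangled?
Separable

Writing the state as a|00⟩ + b|01⟩ + c|10⟩ + d|11⟩, it is a product state iff ad − bc = 0.
Here (a, b, c, d) = (-0.5469, 0.5469, (0.2701 + 0.3577i), (-0.2701 - 0.3577i)): ad − bc = (-0.5469)(-0.2701 - 0.3577i) − (0.5469)(0.2701 + 0.3577i) = 0, so the state is separable.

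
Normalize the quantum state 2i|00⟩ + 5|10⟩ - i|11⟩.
0.3651i|00⟩ + 0.9129|10⟩ - 0.1826i|11⟩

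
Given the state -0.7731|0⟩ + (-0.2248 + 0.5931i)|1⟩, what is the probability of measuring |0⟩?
0.5977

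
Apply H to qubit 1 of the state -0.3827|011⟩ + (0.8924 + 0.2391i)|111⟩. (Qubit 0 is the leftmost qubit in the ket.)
-0.2706|001⟩ + 0.2706|011⟩ + (0.631 + 0.1691i)|101⟩ + (-0.631 - 0.1691i)|111⟩

H on qubit 1 mixes each pair of kets that differ only in qubit 1: amplitudes (a, b) of (|…0…⟩, |…1…⟩) become ((a + b)/√2, (a − b)/√2). Kets absent from the input have amplitude 0.
(|001⟩, |011⟩): (a, b) = (0, -0.3827) → (-0.2706, 0.2706)
(|101⟩, |111⟩): (a, b) = (0, (0.8924 + 0.2391i)) → ((0.631 + 0.1691i), (-0.631 - 0.1691i))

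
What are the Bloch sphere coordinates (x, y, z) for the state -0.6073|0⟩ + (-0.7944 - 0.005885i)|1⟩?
(0.9649, 0.007148, -0.2623)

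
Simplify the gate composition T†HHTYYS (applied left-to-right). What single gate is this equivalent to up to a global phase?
S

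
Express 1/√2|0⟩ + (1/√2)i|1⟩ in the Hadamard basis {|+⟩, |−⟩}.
(1/2 + (1/2)i)|+⟩ + (1/2 - (1/2)i)|−⟩

With |ψ⟩ = α|0⟩ + β|1⟩, the Hadamard-basis coefficients are ⟨+|ψ⟩ = (α + β)/√2 and ⟨−|ψ⟩ = (α − β)/√2.
Here α = 1/√2, β = (1/√2)i: (α + β)/√2 = (1/2 + (1/2)i), (α − β)/√2 = (1/2 - (1/2)i).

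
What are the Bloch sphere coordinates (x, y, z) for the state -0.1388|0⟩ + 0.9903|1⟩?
(-0.2749, 0, -0.9614)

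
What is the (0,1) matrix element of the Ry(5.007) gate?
-0.5957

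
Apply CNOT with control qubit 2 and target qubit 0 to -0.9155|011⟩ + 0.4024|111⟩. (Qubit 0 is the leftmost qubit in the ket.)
0.4024|011⟩ - 0.9155|111⟩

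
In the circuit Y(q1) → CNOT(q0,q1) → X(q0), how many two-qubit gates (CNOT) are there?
1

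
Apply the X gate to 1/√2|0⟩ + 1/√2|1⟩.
1/√2|0⟩ + 1/√2|1⟩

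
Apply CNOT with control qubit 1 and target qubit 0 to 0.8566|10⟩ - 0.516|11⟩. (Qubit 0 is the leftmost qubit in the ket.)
-0.516|01⟩ + 0.8566|10⟩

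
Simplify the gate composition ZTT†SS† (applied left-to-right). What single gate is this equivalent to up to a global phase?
Z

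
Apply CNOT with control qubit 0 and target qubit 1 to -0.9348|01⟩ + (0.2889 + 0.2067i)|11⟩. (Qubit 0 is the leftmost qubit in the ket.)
-0.9348|01⟩ + (0.2889 + 0.2067i)|10⟩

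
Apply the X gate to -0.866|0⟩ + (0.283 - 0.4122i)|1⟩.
(0.283 - 0.4122i)|0⟩ - 0.866|1⟩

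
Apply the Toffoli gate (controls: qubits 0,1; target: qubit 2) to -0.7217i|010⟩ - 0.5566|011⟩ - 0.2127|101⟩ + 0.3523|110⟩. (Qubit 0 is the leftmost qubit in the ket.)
-0.7217i|010⟩ - 0.5566|011⟩ - 0.2127|101⟩ + 0.3523|111⟩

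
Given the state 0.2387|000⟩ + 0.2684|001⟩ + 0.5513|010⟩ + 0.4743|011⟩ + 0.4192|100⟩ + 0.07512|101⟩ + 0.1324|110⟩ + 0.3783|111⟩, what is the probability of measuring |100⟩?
0.1757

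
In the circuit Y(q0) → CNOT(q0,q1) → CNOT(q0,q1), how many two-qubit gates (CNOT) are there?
2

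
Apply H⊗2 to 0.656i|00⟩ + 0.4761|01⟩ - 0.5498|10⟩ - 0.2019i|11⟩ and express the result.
(-0.03685 + 0.2271i)|00⟩ + (-0.513 + 0.429i)|01⟩ + (0.513 + 0.429i)|10⟩ + (0.03685 + 0.2271i)|11⟩

H⊗2 gives amp(|y⟩) = (1/2) Σ_x (−1)^(x·y) amp(|x⟩), where x·y is the number of positions in which both x and y have a 1.
|00⟩: (0.656i + 0.4761 - 0.5498 - 0.2019i)/2 = (-0.03685 + 0.2271i)
|01⟩: (0.656i - 0.4761 - 0.5498 + 0.2019i)/2 = (-0.513 + 0.429i)
|10⟩: (0.656i + 0.4761 + 0.5498 + 0.2019i)/2 = (0.513 + 0.429i)
|11⟩: (0.656i - 0.4761 + 0.5498 - 0.2019i)/2 = (0.03685 + 0.2271i)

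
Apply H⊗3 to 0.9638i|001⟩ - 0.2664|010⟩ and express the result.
(-0.09419 + 0.3408i)|000⟩ + (-0.09419 - 0.3408i)|001⟩ + (0.09419 + 0.3408i)|010⟩ + (0.09419 - 0.3408i)|011⟩ + (-0.09419 + 0.3408i)|100⟩ + (-0.09419 - 0.3408i)|101⟩ + (0.09419 + 0.3408i)|110⟩ + (0.09419 - 0.3408i)|111⟩

H⊗3 gives amp(|y⟩) = (1/2√2) Σ_x (−1)^(x·y) amp(|x⟩), where x·y is the number of positions in which both x and y have a 1.
|000⟩: (0.9638i - 0.2664)/(2√2) = (-0.09419 + 0.3408i)
|001⟩: (-0.9638i - 0.2664)/(2√2) = (-0.09419 - 0.3408i)
|010⟩: (0.9638i + 0.2664)/(2√2) = (0.09419 + 0.3408i)
|011⟩: (-0.9638i + 0.2664)/(2√2) = (0.09419 - 0.3408i)
|100⟩: (0.9638i - 0.2664)/(2√2) = (-0.09419 + 0.3408i)
|101⟩: (-0.9638i - 0.2664)/(2√2) = (-0.09419 - 0.3408i)
|110⟩: (0.9638i + 0.2664)/(2√2) = (0.09419 + 0.3408i)
|111⟩: (-0.9638i + 0.2664)/(2√2) = (0.09419 - 0.3408i)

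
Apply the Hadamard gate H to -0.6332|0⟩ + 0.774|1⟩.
0.09956|0⟩ - 0.995|1⟩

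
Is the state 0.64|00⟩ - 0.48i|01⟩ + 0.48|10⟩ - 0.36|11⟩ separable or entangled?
Entangled

Writing the state as a|00⟩ + b|01⟩ + c|10⟩ + d|11⟩, it is a product state iff ad − bc = 0.
Here (a, b, c, d) = (0.64, -0.48i, 0.48, -0.36): ad − bc = (0.64)(-0.36) − (-0.48i)(0.48) = (-0.2304 + 0.2304i) ≠ 0, so the state is entangled.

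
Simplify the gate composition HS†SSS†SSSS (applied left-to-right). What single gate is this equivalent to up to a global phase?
H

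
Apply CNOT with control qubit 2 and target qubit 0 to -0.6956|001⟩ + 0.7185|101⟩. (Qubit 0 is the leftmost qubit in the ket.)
0.7185|001⟩ - 0.6956|101⟩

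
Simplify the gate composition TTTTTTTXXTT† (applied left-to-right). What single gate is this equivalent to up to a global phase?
T†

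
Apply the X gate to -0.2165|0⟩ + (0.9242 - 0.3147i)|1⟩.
(0.9242 - 0.3147i)|0⟩ - 0.2165|1⟩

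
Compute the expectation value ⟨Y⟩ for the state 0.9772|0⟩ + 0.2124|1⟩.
0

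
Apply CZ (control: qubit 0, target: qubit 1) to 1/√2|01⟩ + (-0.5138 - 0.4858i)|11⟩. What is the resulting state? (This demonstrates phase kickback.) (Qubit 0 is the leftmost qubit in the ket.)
1/√2|01⟩ + (0.5138 + 0.4858i)|11⟩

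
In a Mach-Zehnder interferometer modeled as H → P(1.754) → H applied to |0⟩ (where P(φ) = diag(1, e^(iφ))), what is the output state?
(0.4089 + 0.4916i)|0⟩ + (0.5911 - 0.4916i)|1⟩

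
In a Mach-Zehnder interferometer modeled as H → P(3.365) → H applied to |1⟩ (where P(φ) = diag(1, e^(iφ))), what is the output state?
(0.9876 + 0.1108i)|0⟩ + (0.01243 - 0.1108i)|1⟩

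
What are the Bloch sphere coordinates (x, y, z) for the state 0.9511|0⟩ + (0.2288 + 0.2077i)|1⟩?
(0.4352, 0.3951, 0.8091)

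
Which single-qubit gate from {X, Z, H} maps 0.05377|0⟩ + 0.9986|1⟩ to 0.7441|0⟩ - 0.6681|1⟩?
H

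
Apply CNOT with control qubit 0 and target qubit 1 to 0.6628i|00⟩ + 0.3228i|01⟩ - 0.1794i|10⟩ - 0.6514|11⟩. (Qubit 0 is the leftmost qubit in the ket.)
0.6628i|00⟩ + 0.3228i|01⟩ - 0.6514|10⟩ - 0.1794i|11⟩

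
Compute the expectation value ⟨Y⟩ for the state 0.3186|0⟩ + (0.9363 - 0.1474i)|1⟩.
-0.09392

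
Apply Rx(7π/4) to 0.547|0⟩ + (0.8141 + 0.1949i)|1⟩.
(-0.4308 - 0.3115i)|0⟩ + (-0.7521 - 0.3894i)|1⟩

Rx(7π/4) = [[cos(θ/2), −i·sin(θ/2)], [−i·sin(θ/2), cos(θ/2)]]; θ = 7π/4, cos(θ/2) ≈ -0.92388, sin(θ/2) ≈ 0.382683.
With a = amp(|0⟩) = 0.547 and b = amp(|1⟩) = (0.8141 + 0.1949i):
new amp(|0⟩) = (-0.92388)·a + (-0.382683i)·b = (-0.4308 - 0.3115i)
new amp(|1⟩) = (-0.382683i)·a + (-0.92388)·b = (-0.7521 - 0.3894i)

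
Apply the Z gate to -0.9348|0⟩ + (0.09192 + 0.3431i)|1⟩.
-0.9348|0⟩ + (-0.09192 - 0.3431i)|1⟩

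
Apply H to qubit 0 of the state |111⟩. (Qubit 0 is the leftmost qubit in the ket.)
1/√2|011⟩ - 1/√2|111⟩

H on qubit 0 mixes each pair of kets that differ only in qubit 0: amplitudes (a, b) of (|…0…⟩, |…1…⟩) become ((a + b)/√2, (a − b)/√2). Kets absent from the input have amplitude 0.
(|011⟩, |111⟩): (a, b) = (0, 1) → (1/√2, -1/√2)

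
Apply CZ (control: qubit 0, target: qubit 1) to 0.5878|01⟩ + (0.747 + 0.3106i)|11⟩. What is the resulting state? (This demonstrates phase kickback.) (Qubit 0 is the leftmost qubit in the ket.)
0.5878|01⟩ + (-0.747 - 0.3106i)|11⟩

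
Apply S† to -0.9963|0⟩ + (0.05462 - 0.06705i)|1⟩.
-0.9963|0⟩ + (-0.06705 - 0.05462i)|1⟩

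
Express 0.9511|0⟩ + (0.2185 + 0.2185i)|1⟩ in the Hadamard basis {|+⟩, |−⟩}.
(0.827 + 0.1545i)|+⟩ + (0.518 - 0.1545i)|−⟩

With |ψ⟩ = α|0⟩ + β|1⟩, the Hadamard-basis coefficients are ⟨+|ψ⟩ = (α + β)/√2 and ⟨−|ψ⟩ = (α − β)/√2.
Here α = 0.9511, β = (0.2185 + 0.2185i): (α + β)/√2 = (0.827 + 0.1545i), (α − β)/√2 = (0.518 - 0.1545i).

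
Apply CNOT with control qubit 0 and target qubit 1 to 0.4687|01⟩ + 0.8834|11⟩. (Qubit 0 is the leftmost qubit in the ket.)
0.4687|01⟩ + 0.8834|10⟩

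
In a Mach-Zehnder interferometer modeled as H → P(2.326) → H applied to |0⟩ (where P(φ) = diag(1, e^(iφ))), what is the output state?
(0.1573 + 0.3641i)|0⟩ + (0.8427 - 0.3641i)|1⟩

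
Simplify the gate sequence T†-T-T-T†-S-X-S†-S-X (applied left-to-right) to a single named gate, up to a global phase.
S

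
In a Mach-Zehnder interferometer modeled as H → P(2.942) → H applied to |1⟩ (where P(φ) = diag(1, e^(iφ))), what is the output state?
(0.9901 - 0.09914i)|0⟩ + (0.009926 + 0.09914i)|1⟩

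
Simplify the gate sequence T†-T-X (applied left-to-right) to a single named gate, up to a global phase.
X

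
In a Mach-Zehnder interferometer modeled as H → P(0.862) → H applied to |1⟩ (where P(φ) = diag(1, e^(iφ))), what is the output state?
(0.1745 - 0.3796i)|0⟩ + (0.8255 + 0.3796i)|1⟩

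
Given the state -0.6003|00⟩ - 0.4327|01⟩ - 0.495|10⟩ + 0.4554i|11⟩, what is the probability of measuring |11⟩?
0.2074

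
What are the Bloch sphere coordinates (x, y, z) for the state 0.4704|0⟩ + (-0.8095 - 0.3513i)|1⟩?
(-0.7616, -0.3305, -0.5574)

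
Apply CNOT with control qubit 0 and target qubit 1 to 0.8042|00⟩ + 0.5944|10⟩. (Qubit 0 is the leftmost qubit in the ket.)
0.8042|00⟩ + 0.5944|11⟩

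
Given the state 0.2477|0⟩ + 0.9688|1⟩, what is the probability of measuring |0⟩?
0.06136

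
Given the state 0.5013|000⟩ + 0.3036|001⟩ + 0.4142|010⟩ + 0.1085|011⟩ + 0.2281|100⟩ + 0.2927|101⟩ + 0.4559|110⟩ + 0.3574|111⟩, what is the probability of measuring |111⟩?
0.1277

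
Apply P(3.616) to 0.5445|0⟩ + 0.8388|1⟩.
0.5445|0⟩ + (-0.7462 - 0.3832i)|1⟩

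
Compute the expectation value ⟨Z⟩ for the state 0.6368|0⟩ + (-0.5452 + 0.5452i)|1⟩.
-0.189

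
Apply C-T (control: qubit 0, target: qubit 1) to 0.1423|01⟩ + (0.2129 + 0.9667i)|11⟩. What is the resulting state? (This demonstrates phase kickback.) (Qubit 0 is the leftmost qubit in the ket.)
0.1423|01⟩ + (-0.533 + 0.8341i)|11⟩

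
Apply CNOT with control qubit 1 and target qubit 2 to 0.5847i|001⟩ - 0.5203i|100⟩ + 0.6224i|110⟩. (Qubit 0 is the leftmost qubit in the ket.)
0.5847i|001⟩ - 0.5203i|100⟩ + 0.6224i|111⟩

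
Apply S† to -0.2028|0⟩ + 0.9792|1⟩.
-0.2028|0⟩ - 0.9792i|1⟩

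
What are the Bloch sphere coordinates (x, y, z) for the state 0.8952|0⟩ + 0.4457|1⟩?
(0.798, 0, 0.6027)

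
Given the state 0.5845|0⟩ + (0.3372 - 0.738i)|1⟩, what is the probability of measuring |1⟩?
0.6583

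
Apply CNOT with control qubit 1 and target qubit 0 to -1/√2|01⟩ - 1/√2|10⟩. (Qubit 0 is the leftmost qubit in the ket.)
-1/√2|10⟩ - 1/√2|11⟩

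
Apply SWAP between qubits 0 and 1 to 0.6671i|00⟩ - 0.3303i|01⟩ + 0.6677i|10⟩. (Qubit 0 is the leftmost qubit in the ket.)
0.6671i|00⟩ + 0.6677i|01⟩ - 0.3303i|10⟩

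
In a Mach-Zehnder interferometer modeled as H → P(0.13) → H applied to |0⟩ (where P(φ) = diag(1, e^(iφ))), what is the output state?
(0.9958 + 0.06482i)|0⟩ + (0.004219 - 0.06482i)|1⟩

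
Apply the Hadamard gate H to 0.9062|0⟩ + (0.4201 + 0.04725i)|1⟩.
(0.9378 + 0.03341i)|0⟩ + (0.3437 - 0.03341i)|1⟩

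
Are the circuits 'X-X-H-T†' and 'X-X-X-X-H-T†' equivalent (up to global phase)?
Yes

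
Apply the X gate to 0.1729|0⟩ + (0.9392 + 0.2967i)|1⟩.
(0.9392 + 0.2967i)|0⟩ + 0.1729|1⟩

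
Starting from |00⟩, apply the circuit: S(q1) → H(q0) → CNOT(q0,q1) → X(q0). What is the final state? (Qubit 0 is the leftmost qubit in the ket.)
1/√2|01⟩ + 1/√2|10⟩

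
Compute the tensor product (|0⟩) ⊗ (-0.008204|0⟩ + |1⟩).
-0.008204|00⟩ + |01⟩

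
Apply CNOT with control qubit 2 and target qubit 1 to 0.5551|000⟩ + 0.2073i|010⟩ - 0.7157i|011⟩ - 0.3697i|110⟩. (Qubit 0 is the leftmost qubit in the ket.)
0.5551|000⟩ - 0.7157i|001⟩ + 0.2073i|010⟩ - 0.3697i|110⟩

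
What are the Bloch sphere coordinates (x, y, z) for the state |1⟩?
(0, 0, -1)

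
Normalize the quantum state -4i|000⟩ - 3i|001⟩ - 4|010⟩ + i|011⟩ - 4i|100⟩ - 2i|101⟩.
-0.508i|000⟩ - 0.381i|001⟩ - 0.508|010⟩ + 0.127i|011⟩ - 0.508i|100⟩ - 0.254i|101⟩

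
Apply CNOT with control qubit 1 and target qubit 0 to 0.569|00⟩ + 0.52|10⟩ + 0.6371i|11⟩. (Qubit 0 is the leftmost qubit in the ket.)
0.569|00⟩ + 0.6371i|01⟩ + 0.52|10⟩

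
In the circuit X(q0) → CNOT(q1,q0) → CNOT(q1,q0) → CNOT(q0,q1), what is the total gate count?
4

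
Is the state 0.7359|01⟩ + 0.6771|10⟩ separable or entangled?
Entangled

Writing the state as a|00⟩ + b|01⟩ + c|10⟩ + d|11⟩, it is a product state iff ad − bc = 0.
Here (a, b, c, d) = (0, 0.7359, 0.6771, 0): ad − bc = (0)(0) − (0.7359)(0.6771) = -0.4983 ≠ 0, so the state is entangled.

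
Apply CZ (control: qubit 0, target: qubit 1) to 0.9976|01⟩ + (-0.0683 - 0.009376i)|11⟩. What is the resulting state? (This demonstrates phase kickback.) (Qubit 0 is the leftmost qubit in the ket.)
0.9976|01⟩ + (0.0683 + 0.009376i)|11⟩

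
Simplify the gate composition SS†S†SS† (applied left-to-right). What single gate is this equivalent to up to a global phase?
S†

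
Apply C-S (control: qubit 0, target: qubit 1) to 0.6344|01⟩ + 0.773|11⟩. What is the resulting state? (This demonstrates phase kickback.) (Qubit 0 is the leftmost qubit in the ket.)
0.6344|01⟩ + 0.773i|11⟩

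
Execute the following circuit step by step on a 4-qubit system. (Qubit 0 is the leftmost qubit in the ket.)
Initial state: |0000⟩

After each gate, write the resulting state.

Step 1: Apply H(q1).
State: 1/√2|0000⟩ + 1/√2|0100⟩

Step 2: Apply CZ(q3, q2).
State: 1/√2|0000⟩ + 1/√2|0100⟩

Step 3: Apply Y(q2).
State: (1/√2)i|0010⟩ + (1/√2)i|0110⟩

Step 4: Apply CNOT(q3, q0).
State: (1/√2)i|0010⟩ + (1/√2)i|0110⟩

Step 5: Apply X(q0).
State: (1/√2)i|1010⟩ + (1/√2)i|1110⟩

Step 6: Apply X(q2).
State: (1/√2)i|1000⟩ + (1/√2)i|1100⟩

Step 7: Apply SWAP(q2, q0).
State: (1/√2)i|0010⟩ + (1/√2)i|0110⟩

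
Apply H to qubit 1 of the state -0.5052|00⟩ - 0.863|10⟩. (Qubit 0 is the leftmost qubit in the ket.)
-0.3572|00⟩ - 0.3572|01⟩ - 0.6102|10⟩ - 0.6102|11⟩

H on qubit 1 mixes each pair of kets that differ only in qubit 1: amplitudes (a, b) of (|…0…⟩, |…1…⟩) become ((a + b)/√2, (a − b)/√2). Kets absent from the input have amplitude 0.
(|00⟩, |01⟩): (a, b) = (-0.5052, 0) → (-0.3572, -0.3572)
(|10⟩, |11⟩): (a, b) = (-0.863, 0) → (-0.6102, -0.6102)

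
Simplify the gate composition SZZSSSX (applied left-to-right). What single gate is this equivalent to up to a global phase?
X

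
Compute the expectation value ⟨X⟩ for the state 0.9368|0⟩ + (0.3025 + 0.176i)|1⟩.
0.5668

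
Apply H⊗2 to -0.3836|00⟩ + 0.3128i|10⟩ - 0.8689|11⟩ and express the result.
(-0.6263 + 0.1564i)|00⟩ + (0.2427 + 0.1564i)|01⟩ + (0.2427 - 0.1564i)|10⟩ + (-0.6263 - 0.1564i)|11⟩

H⊗2 gives amp(|y⟩) = (1/2) Σ_x (−1)^(x·y) amp(|x⟩), where x·y is the number of positions in which both x and y have a 1.
|00⟩: (-0.3836 + 0.3128i - 0.8689)/2 = (-0.6263 + 0.1564i)
|01⟩: (-0.3836 + 0.3128i + 0.8689)/2 = (0.2427 + 0.1564i)
|10⟩: (-0.3836 - 0.3128i + 0.8689)/2 = (0.2427 - 0.1564i)
|11⟩: (-0.3836 - 0.3128i - 0.8689)/2 = (-0.6263 - 0.1564i)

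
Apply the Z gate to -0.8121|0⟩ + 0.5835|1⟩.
-0.8121|0⟩ - 0.5835|1⟩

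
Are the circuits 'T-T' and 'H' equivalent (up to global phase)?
No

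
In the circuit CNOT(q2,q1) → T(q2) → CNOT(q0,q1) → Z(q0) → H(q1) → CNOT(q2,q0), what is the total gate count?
6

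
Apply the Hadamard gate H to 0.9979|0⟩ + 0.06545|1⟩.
0.7519|0⟩ + 0.6593|1⟩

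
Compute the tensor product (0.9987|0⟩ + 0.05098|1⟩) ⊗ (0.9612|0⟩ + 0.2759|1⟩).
0.96|00⟩ + 0.2755|01⟩ + 0.049|10⟩ + 0.01407|11⟩

amp(|b₁b₂…⟩) = product of the factor amplitudes for bits b₁, b₂, …; only kets whose every factor amplitude is nonzero survive.
|00⟩: (0.9987)(0.9612) = 0.96
|01⟩: (0.9987)(0.2759) = 0.2755
|10⟩: (0.05098)(0.9612) = 0.049
|11⟩: (0.05098)(0.2759) = 0.01407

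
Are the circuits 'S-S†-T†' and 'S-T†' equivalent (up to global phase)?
No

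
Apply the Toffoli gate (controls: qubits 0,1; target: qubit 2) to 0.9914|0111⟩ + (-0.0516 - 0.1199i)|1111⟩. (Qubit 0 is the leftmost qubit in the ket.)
0.9914|0111⟩ + (-0.0516 - 0.1199i)|1101⟩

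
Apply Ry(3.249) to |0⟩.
-0.05368|0⟩ + 0.9986|1⟩

Ry(3.249) = [[cos(θ/2), −sin(θ/2)], [sin(θ/2), cos(θ/2)]]; θ = 3.249, cos(θ/2) ≈ -0.0536779, sin(θ/2) ≈ 0.998558.
With a = amp(|0⟩) = 1 and b = amp(|1⟩) = 0:
new amp(|0⟩) = (-0.0536779)·a + (-0.998558)·b = -0.05368
new amp(|1⟩) = (0.998558)·a + (-0.0536779)·b = 0.9986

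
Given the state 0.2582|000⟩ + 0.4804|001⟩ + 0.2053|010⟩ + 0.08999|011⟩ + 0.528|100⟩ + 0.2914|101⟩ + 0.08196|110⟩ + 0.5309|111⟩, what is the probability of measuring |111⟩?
0.2819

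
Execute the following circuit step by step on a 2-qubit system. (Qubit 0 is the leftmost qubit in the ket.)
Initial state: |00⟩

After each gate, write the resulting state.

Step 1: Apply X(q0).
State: |10⟩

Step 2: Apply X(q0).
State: |00⟩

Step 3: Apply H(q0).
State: 1/√2|00⟩ + 1/√2|10⟩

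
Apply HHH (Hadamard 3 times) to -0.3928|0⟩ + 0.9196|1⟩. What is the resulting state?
0.3725|0⟩ - 0.928|1⟩

H² = I, so H^3 = H: a single Hadamard. With (a, b) = (-0.3928, 0.9196), H gives ((a + b)/√2, (a − b)/√2) = (0.3725, -0.928).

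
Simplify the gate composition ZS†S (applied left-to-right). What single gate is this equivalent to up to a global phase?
Z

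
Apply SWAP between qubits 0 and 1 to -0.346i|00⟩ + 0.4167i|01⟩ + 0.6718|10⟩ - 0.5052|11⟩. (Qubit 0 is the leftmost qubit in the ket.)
-0.346i|00⟩ + 0.6718|01⟩ + 0.4167i|10⟩ - 0.5052|11⟩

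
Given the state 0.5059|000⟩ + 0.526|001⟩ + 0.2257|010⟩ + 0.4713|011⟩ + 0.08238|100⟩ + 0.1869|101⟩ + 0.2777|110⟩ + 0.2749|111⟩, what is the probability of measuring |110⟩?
0.07712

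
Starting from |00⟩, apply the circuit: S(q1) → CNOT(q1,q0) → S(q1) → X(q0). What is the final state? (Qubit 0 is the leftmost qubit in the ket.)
|10⟩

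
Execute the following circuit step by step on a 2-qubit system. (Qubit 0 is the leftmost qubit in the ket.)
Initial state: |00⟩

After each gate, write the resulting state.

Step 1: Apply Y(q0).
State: i|10⟩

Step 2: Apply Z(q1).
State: i|10⟩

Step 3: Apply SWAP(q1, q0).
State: i|01⟩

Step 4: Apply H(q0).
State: (1/√2)i|01⟩ + (1/√2)i|11⟩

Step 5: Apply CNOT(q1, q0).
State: (1/√2)i|01⟩ + (1/√2)i|11⟩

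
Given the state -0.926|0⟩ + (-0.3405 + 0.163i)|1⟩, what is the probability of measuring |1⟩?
0.1425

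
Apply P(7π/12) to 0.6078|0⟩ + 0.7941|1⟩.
0.6078|0⟩ + (-0.2055 + 0.767i)|1⟩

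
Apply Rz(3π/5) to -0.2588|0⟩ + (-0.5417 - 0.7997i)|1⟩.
(-0.1521 + 0.2094i)|0⟩ + (0.3286 - 0.9083i)|1⟩

Rz(3π/5) = [[e^(−iθ/2), 0], [0, e^(iθ/2)]] with e^(±iθ/2) = cos(θ/2) ± i·sin(θ/2); θ = 3π/5, cos(θ/2) ≈ 0.587785, sin(θ/2) ≈ 0.809017.
With a = amp(|0⟩) = -0.2588 and b = amp(|1⟩) = (-0.5417 - 0.7997i):
new amp(|0⟩) = (0.587785 - 0.809017i)·a = (-0.1521 + 0.2094i)
new amp(|1⟩) = (0.587785 + 0.809017i)·b = (0.3286 - 0.9083i)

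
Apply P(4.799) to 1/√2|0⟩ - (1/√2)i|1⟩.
1/√2|0⟩ + (-0.7045 - 0.06117i)|1⟩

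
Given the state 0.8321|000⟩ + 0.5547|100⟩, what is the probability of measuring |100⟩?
0.3077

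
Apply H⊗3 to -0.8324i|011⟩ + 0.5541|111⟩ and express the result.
(0.1959 - 0.2943i)|000⟩ + (-0.1959 + 0.2943i)|001⟩ + (-0.1959 + 0.2943i)|010⟩ + (0.1959 - 0.2943i)|011⟩ + (-0.1959 - 0.2943i)|100⟩ + (0.1959 + 0.2943i)|101⟩ + (0.1959 + 0.2943i)|110⟩ + (-0.1959 - 0.2943i)|111⟩

H⊗3 gives amp(|y⟩) = (1/2√2) Σ_x (−1)^(x·y) amp(|x⟩), where x·y is the number of positions in which both x and y have a 1.
|000⟩: (-0.8324i + 0.5541)/(2√2) = (0.1959 - 0.2943i)
|001⟩: (0.8324i - 0.5541)/(2√2) = (-0.1959 + 0.2943i)
|010⟩: (0.8324i - 0.5541)/(2√2) = (-0.1959 + 0.2943i)
|011⟩: (-0.8324i + 0.5541)/(2√2) = (0.1959 - 0.2943i)
|100⟩: (-0.8324i - 0.5541)/(2√2) = (-0.1959 - 0.2943i)
|101⟩: (0.8324i + 0.5541)/(2√2) = (0.1959 + 0.2943i)
|110⟩: (0.8324i + 0.5541)/(2√2) = (0.1959 + 0.2943i)
|111⟩: (-0.8324i - 0.5541)/(2√2) = (-0.1959 - 0.2943i)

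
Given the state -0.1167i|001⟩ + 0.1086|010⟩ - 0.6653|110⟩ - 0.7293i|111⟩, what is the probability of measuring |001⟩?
0.01362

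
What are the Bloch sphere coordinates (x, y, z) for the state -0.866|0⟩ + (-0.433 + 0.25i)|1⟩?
(0.75, -0.433, 0.5)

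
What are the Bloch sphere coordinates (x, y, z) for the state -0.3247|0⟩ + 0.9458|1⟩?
(-0.6142, 0, -0.7891)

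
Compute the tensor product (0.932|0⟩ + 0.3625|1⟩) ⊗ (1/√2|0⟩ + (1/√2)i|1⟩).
0.659|00⟩ + 0.659i|01⟩ + 0.2563|10⟩ + 0.2563i|11⟩

amp(|b₁b₂…⟩) = product of the factor amplitudes for bits b₁, b₂, …; only kets whose every factor amplitude is nonzero survive.
|00⟩: (0.932)(1/√2) = 0.659
|01⟩: (0.932)((1/√2)i) = 0.659i
|10⟩: (0.3625)(1/√2) = 0.2563
|11⟩: (0.3625)((1/√2)i) = 0.2563i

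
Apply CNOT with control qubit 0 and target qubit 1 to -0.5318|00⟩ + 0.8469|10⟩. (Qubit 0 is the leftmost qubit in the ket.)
-0.5318|00⟩ + 0.8469|11⟩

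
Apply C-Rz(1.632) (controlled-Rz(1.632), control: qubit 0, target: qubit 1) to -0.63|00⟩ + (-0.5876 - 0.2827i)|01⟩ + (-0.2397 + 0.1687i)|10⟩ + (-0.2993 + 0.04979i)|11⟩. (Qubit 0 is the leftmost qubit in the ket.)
-0.63|00⟩ + (-0.5876 - 0.2827i)|01⟩ + (-0.04135 + 0.2902i)|10⟩ + (-0.2413 - 0.1839i)|11⟩

C-Rz(1.632) leaves the control-|0⟩ kets |00⟩, |01⟩ unchanged and applies Rz(1.632) to qubit 1 on the control-|1⟩ pair (|10⟩, |11⟩).
Rz(1.632) = [[e^(−iθ/2), 0], [0, e^(iθ/2)]] with e^(±iθ/2) = cos(θ/2) ± i·sin(θ/2); θ = 1.632, cos(θ/2) ≈ 0.68514, sin(θ/2) ≈ 0.728411.
With a = amp(|10⟩) = (-0.2397 + 0.1687i) and b = amp(|11⟩) = (-0.2993 + 0.04979i):
new amp(|10⟩) = (0.68514 - 0.728411i)·a = (-0.04135 + 0.2902i)
new amp(|11⟩) = (0.68514 + 0.728411i)·b = (-0.2413 - 0.1839i)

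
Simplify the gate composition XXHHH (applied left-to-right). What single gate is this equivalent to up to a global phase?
H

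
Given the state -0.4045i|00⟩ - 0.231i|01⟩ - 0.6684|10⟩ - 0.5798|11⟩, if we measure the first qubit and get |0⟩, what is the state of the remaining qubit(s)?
-0.8684i|0⟩ - 0.4959i|1⟩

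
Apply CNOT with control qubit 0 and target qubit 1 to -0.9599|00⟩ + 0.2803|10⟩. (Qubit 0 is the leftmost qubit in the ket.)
-0.9599|00⟩ + 0.2803|11⟩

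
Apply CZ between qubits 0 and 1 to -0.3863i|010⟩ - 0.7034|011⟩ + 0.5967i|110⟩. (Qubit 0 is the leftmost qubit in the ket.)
-0.3863i|010⟩ - 0.7034|011⟩ - 0.5967i|110⟩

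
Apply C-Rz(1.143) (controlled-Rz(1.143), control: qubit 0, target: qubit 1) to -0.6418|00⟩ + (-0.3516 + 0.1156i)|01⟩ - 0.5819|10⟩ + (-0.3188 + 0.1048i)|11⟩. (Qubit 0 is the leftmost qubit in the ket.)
-0.6418|00⟩ + (-0.3516 + 0.1156i)|01⟩ + (-0.4894 + 0.3147i)|10⟩ + (-0.3248 - 0.08429i)|11⟩

C-Rz(1.143) leaves the control-|0⟩ kets |00⟩, |01⟩ unchanged and applies Rz(1.143) to qubit 1 on the control-|1⟩ pair (|10⟩, |11⟩).
Rz(1.143) = [[e^(−iθ/2), 0], [0, e^(iθ/2)]] with e^(±iθ/2) = cos(θ/2) ± i·sin(θ/2); θ = 1.143, cos(θ/2) ≈ 0.841091, sin(θ/2) ≈ 0.540894.
With a = amp(|10⟩) = -0.5819 and b = amp(|11⟩) = (-0.3188 + 0.1048i):
new amp(|10⟩) = (0.841091 - 0.540894i)·a = (-0.4894 + 0.3147i)
new amp(|11⟩) = (0.841091 + 0.540894i)·b = (-0.3248 - 0.08429i)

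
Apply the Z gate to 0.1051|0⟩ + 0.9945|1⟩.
0.1051|0⟩ - 0.9945|1⟩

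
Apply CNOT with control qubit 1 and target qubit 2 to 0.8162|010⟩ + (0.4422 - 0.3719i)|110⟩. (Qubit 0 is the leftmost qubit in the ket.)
0.8162|011⟩ + (0.4422 - 0.3719i)|111⟩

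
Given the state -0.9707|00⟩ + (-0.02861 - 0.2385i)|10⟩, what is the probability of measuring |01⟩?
0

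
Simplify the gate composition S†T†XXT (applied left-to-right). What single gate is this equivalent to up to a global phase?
S†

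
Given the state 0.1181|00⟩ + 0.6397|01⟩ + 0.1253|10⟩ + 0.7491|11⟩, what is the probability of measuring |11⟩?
0.5612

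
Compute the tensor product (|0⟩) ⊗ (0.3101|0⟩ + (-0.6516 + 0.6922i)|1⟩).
0.3101|00⟩ + (-0.6516 + 0.6922i)|01⟩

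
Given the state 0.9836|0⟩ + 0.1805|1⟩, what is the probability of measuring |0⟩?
0.9675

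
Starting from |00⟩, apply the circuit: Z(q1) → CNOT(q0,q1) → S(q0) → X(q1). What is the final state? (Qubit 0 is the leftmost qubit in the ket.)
|01⟩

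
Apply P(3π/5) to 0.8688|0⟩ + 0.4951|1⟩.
0.8688|0⟩ + (-0.153 + 0.4709i)|1⟩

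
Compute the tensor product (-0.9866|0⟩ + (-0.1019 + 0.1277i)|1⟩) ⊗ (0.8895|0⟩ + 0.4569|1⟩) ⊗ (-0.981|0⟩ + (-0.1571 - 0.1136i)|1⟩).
0.8609|000⟩ + (0.1379 + 0.09969i)|001⟩ + 0.4422|010⟩ + (0.07082 + 0.05121i)|011⟩ + (0.08892 - 0.1114i)|100⟩ + (0.02714 - 0.007548i)|101⟩ + (0.04567 - 0.05724i)|110⟩ + (0.01394 - 0.003877i)|111⟩

amp(|b₁b₂…⟩) = product of the factor amplitudes for bits b₁, b₂, …; only kets whose every factor amplitude is nonzero survive.
|000⟩: (-0.9866)(0.8895)(-0.981) = 0.8609
|001⟩: (-0.9866)(0.8895)(-0.1571 - 0.1136i) = (0.1379 + 0.09969i)
|010⟩: (-0.9866)(0.4569)(-0.981) = 0.4422
|011⟩: (-0.9866)(0.4569)(-0.1571 - 0.1136i) = (0.07082 + 0.05121i)
|100⟩: (-0.1019 + 0.1277i)(0.8895)(-0.981) = (0.08892 - 0.1114i)
|101⟩: (-0.1019 + 0.1277i)(0.8895)(-0.1571 - 0.1136i) = (0.02714 - 0.007548i)
|110⟩: (-0.1019 + 0.1277i)(0.4569)(-0.981) = (0.04567 - 0.05724i)
|111⟩: (-0.1019 + 0.1277i)(0.4569)(-0.1571 - 0.1136i) = (0.01394 - 0.003877i)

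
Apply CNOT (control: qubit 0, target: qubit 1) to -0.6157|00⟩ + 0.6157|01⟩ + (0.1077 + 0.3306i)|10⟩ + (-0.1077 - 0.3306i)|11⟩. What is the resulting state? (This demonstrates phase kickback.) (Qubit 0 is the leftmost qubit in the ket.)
-0.6157|00⟩ + 0.6157|01⟩ + (-0.1077 - 0.3306i)|10⟩ + (0.1077 + 0.3306i)|11⟩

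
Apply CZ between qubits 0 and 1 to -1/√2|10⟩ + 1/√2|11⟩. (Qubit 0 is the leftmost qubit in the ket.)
-1/√2|10⟩ - 1/√2|11⟩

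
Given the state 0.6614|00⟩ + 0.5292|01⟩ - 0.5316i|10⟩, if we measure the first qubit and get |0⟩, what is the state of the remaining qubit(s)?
0.7808|0⟩ + 0.6248|1⟩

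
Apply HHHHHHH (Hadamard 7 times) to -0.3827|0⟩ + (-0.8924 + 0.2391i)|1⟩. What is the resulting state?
(-0.9016 + 0.1691i)|0⟩ + (0.3604 - 0.1691i)|1⟩

H² = I, so H^7 = H: a single Hadamard. With (a, b) = (-0.3827, (-0.8924 + 0.2391i)), H gives ((a + b)/√2, (a − b)/√2) = ((-0.9016 + 0.1691i), (0.3604 - 0.1691i)).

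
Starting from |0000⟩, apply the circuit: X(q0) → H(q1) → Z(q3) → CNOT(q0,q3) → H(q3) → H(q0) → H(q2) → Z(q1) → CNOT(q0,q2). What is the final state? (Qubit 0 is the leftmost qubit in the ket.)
0.25|0000⟩ - 0.25|0001⟩ + 0.25|0010⟩ - 0.25|0011⟩ - 0.25|0100⟩ + 0.25|0101⟩ - 0.25|0110⟩ + 0.25|0111⟩ - 0.25|1000⟩ + 0.25|1001⟩ - 0.25|1010⟩ + 0.25|1011⟩ + 0.25|1100⟩ - 0.25|1101⟩ + 0.25|1110⟩ - 0.25|1111⟩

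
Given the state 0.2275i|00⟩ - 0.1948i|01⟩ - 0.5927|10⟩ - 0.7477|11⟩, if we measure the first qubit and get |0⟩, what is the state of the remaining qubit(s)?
0.7596i|0⟩ - 0.6504i|1⟩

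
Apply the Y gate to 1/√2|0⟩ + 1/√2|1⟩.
-(1/√2)i|0⟩ + (1/√2)i|1⟩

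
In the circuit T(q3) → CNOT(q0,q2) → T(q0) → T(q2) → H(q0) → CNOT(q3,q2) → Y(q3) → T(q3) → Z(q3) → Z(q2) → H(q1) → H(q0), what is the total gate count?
12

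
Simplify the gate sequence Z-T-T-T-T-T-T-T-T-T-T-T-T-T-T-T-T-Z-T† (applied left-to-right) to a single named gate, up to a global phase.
T†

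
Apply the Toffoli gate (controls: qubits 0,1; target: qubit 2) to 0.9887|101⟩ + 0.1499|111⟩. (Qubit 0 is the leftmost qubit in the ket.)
0.9887|101⟩ + 0.1499|110⟩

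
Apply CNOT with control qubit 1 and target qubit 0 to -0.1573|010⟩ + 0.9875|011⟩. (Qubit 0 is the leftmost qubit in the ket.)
-0.1573|110⟩ + 0.9875|111⟩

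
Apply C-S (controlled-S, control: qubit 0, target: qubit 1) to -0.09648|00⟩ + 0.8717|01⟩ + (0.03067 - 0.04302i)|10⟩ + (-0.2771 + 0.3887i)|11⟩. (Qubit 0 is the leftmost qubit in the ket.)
-0.09648|00⟩ + 0.8717|01⟩ + (0.03067 - 0.04302i)|10⟩ + (-0.3887 - 0.2771i)|11⟩

C-S leaves the control-|0⟩ kets |00⟩, |01⟩ unchanged and applies S to qubit 1 on the control-|1⟩ pair (|10⟩, |11⟩).
S = [[1, 0], [0, i]].
With a = amp(|10⟩) = (0.03067 - 0.04302i) and b = amp(|11⟩) = (-0.2771 + 0.3887i):
new amp(|10⟩) = (1)·a = (0.03067 - 0.04302i)
new amp(|11⟩) = (i)·b = (-0.3887 - 0.2771i)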